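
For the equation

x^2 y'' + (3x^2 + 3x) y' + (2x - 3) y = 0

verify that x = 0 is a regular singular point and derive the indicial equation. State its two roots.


Divide by x^2 to reach normal form y'' + P_1(x) y' + P_2(x) y = 0 with P_1(x) = 3 + 3/x and P_2(x) = 2/x - 3/x^2.
x = 0 is a singular point because the y'-coefficient 3 + 3/x has a pole at x = 0 and the y-coefficient 2/x - 3/x^2 has a pole at x = 0.
It is a regular singular point because x P_1(x) = p(x) = 3x + 3 and x^2 P_2(x) = q(x) = 2x - 3 are polynomials, hence analytic at x = 0.
p(0) = 3,  q(0) = -3.
Indicial equation: r(r-1) + p(0) r + q(0) = 0, i.e. r^2 + (p(0) - 1) r + q(0) = 0, i.e. r^2 + 2 r - 3 = 0.
Discriminant: (2)^2 - 4(-3) = 16, so r = (-2 ± 4)/2.
Solving: r_1 = 1, r_2 = -3.

indicial: r^2 + 2 r - 3 = 0; roots r_1 = 1, r_2 = -3


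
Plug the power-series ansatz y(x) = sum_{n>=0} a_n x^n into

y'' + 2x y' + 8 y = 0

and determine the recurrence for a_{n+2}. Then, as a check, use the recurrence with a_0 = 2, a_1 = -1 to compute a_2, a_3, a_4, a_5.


Substitute y = sum_n a_n x^n.
y''(x) has coefficient (n+2)(n+1) a_{n+2} at x^n;
2 x y'(x) has coefficient 2 n a_n at x^n (shift);
8 y(x) has coefficient 8 a_n at x^n.
Matching x^n: (n+2)(n+1) a_{n+2} + (2n + 8) a_n = 0.
Thus a_{n+2} = (-2n - 8) / ((n+1)(n+2)) * a_n.

Check with a_0 = 2, a_1 = -1 (apply the recurrence for n = 0, 1, 2, 3): a_0 = 2, a_1 = -1, a_2 = -8, a_3 = 5/3, a_4 = 8, a_5 = -7/6.

a_(n+2) = (-2n - 8) / ((n+1)(n+2)) * a_n; check: a_0 = 2, a_1 = -1, a_2 = -8, a_3 = 5/3, a_4 = 8, a_5 = -7/6


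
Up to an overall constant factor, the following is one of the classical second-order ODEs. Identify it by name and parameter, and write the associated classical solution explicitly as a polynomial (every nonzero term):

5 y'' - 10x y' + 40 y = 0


All three coefficients share the factor 5; dividing through by 5 gives  y'' - 2x y' + 8 y = 0.
This matches the Hermite equation y'' - 2x y' + 2n y = 0 with 2n = 8, so n = 4; the polynomial solution is H_4(x).
With y = sum_k a_k x^k, matching x^k gives (k+2)(k+1) a_{k+2} = 2(k - n) a_k = 2(k - 4) a_k. The right side vanishes at k = 4, so the series with the parity of 4 terminates at degree 4.
Standard normalization: leading coefficient of H_n is 2^n, so a_4 = 2^4 = 16. Work downward with a_k = (k+1)(k+2) a_{k+2} / (2(k - n)):
  a_2 = (3)(4)(16) / (2(2 - 4)) = 192/(-4) = -48
  a_0 = (1)(2)(-48) / (2(0 - 4)) = -96/(-8) = 12
Hence H_4(x) = 16 x^4 - 48 x^2 + 12.

H_4(x); series = 16 x^4 - 48 x^2 + 12


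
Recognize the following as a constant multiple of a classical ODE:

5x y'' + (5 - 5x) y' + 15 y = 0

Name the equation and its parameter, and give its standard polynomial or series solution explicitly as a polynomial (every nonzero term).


All three coefficients share the factor 5; dividing through by 5 gives  x y'' + (1 - x) y' + 3 y = 0.
This matches the Laguerre equation x y'' + (1 - x) y' + n y = 0 with n = 3; the polynomial solution is L_3(x).
With y = sum_k a_k x^k, matching x^k gives (k+1)k a_{k+1} + (k+1) a_{k+1} - k a_k + n a_k = 0, i.e. (k+1)^2 a_{k+1} = (k - n) a_k = (k - 3) a_k. The right side vanishes at k = 3, so the series terminates at degree 3.
Standard normalization L_n(0) = 1 gives a_0 = 1. Work upward with a_{k+1} = (k - 3) a_k / (k+1)^2:
  a_1 = (0 - 3)(1) / 1^2 = -3/1 = -3
  a_2 = (1 - 3)(-3) / 2^2 = 6/4 = 3/2
  a_3 = (2 - 3)(3/2) / 3^2 = (-3/2)/9 = -1/6
Hence L_3(x) = -x^3/6 + 3 x^2/2 - 3 x + 1.

L_3(x); series = -x^3/6 + 3 x^2/2 - 3 x + 1


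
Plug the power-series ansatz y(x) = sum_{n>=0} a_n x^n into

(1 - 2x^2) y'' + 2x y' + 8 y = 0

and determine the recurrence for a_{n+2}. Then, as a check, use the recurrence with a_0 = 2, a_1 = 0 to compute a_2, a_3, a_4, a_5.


Substitute y = sum_n a_n x^n.
(1 - 2 x^2) y'' contributes (n+2)(n+1) a_{n+2} - 2 n(n-1) a_n at x^n.
2 x y'(x) contributes 2 n a_n at x^n.
8 y(x) contributes 8 a_n at x^n.
Matching x^n: (n+2)(n+1) a_{n+2} + (-2 n(n-1) + 2 n + 8) a_n = 0.
Thus a_{n+2} = (2 n(n-1) - 2 n - 8) / ((n+1)(n+2)) * a_n.

Check with a_0 = 2, a_1 = 0 (apply the recurrence for n = 0, 1, 2, 3): a_0 = 2, a_1 = 0, a_2 = -8, a_3 = 0, a_4 = 16/3, a_5 = 0.

a_(n+2) = (2 n(n-1) - 2 n - 8) / ((n+1)(n+2)) * a_n; check: a_0 = 2, a_1 = 0, a_2 = -8, a_3 = 0, a_4 = 16/3, a_5 = 0


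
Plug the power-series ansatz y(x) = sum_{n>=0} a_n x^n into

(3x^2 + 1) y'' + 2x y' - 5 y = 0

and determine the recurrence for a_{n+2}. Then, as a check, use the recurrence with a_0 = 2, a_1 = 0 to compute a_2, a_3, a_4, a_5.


Substitute y = sum_n a_n x^n.
(1 + 3 x^2) y'' contributes (n+2)(n+1) a_{n+2} + 3 n(n-1) a_n at x^n.
2 x y'(x) contributes 2 n a_n at x^n.
-5 y(x) contributes -5 a_n at x^n.
Matching x^n: (n+2)(n+1) a_{n+2} + (3 n(n-1) + 2 n - 5) a_n = 0.
Thus a_{n+2} = (-3 n(n-1) - 2 n + 5) / ((n+1)(n+2)) * a_n.

Check with a_0 = 2, a_1 = 0 (apply the recurrence for n = 0, 1, 2, 3): a_0 = 2, a_1 = 0, a_2 = 5, a_3 = 0, a_4 = -25/12, a_5 = 0.

a_(n+2) = (-3 n(n-1) - 2 n + 5) / ((n+1)(n+2)) * a_n; check: a_0 = 2, a_1 = 0, a_2 = 5, a_3 = 0, a_4 = -25/12, a_5 = 0


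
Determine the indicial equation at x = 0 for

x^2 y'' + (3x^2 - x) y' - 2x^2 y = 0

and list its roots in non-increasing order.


Divide by x^2 to reach normal form y'' + P_1(x) y' + P_2(x) y = 0 with P_1(x) = 3 - 1/x and P_2(x) = -2.
x = 0 is a singular point because the y'-coefficient 3 - 1/x has a pole at x = 0.
It is a regular singular point because x P_1(x) = p(x) = 3x - 1 and x^2 P_2(x) = q(x) = -2x^2 are polynomials, hence analytic at x = 0.
p(0) = -1,  q(0) = 0.
Indicial equation: r(r-1) + p(0) r + q(0) = 0, i.e. r^2 + (p(0) - 1) r + q(0) = 0, i.e. r^2 - 2 r = 0.
Discriminant: (-2)^2 - 4(0) = 4, so r = (2 ± 2)/2.
Solving: r_1 = 2, r_2 = 0.

indicial: r^2 - 2 r = 0; roots r_1 = 2, r_2 = 0


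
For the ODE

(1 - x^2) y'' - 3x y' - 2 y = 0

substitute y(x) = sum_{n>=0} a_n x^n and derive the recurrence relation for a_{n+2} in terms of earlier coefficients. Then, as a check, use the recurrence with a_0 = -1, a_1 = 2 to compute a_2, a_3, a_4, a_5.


Substitute y = sum_n a_n x^n.
(1 - 1 x^2) y'' contributes (n+2)(n+1) a_{n+2} - n(n-1) a_n at x^n.
-3 x y'(x) contributes -3 n a_n at x^n.
-2 y(x) contributes -2 a_n at x^n.
Matching x^n: (n+2)(n+1) a_{n+2} + (-n(n-1) - 3 n - 2) a_n = 0.
Thus a_{n+2} = (n(n-1) + 3 n + 2) / ((n+1)(n+2)) * a_n.

Check with a_0 = -1, a_1 = 2 (apply the recurrence for n = 0, 1, 2, 3): a_0 = -1, a_1 = 2, a_2 = -1, a_3 = 5/3, a_4 = -5/6, a_5 = 17/12.

a_(n+2) = (n(n-1) + 3 n + 2) / ((n+1)(n+2)) * a_n; check: a_0 = -1, a_1 = 2, a_2 = -1, a_3 = 5/3, a_4 = -5/6, a_5 = 17/12


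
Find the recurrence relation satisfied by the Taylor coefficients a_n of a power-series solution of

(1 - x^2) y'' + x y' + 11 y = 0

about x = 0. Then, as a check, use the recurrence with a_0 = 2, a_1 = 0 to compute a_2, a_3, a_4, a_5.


Substitute y = sum_n a_n x^n.
(1 - 1 x^2) y'' contributes (n+2)(n+1) a_{n+2} - n(n-1) a_n at x^n.
x y'(x) contributes n a_n at x^n.
11 y(x) contributes 11 a_n at x^n.
Matching x^n: (n+2)(n+1) a_{n+2} + (-n(n-1) + n + 11) a_n = 0.
Thus a_{n+2} = (n(n-1) - n - 11) / ((n+1)(n+2)) * a_n.

Check with a_0 = 2, a_1 = 0 (apply the recurrence for n = 0, 1, 2, 3): a_0 = 2, a_1 = 0, a_2 = -11, a_3 = 0, a_4 = 121/12, a_5 = 0.

a_(n+2) = (n(n-1) - n - 11) / ((n+1)(n+2)) * a_n; check: a_0 = 2, a_1 = 0, a_2 = -11, a_3 = 0, a_4 = 121/12, a_5 = 0


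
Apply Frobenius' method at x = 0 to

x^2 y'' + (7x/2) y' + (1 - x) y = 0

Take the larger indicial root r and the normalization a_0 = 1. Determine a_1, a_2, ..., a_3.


Write in Frobenius form y'' + (p(x)/x) y' + (q(x)/x^2) y = 0:
  p(x) = 7/2,  q(x) = 1 - x.
Indicial equation: r(r-1) + (7/2) r + (1) = 0 -> roots r_1 = -1/2, r_2 = -2.
Take r = r_1 = -1/2. Let y(x) = x^r sum_{n>=0} a_n x^n with a_0 = 1.
Substitute y = x^r sum a_n x^n and match x^{r+n}. The recurrence is
  D(n) a_n - 1 a_{n-1} = 0,  where D(n) = (r+n)(r+n-1) + (7/2)(r+n) + (1).
  a_n = 1 / D(n) * a_{n-1}.
Since the indicial polynomial factors as (r - r_1)(r - r_2), D(n) = (r_1 + n - r_1)(r_1 + n - r_2) = n(n + 3/2).
Evaluating step by step (a_0 = 1):
  n = 1: D(1) = 1(1 + 3/2) = 5/2; numerator = 1(1) = 1; a_1 = (1)/(5/2) = 2/5
  n = 2: D(2) = 2(2 + 3/2) = 7; numerator = 1(2/5) = 2/5; a_2 = (2/5)/(7) = 2/35
  n = 3: D(3) = 3(3 + 3/2) = 27/2; numerator = 1(2/35) = 2/35; a_3 = (2/35)/(27/2) = 4/945

r = -1/2; a_0 = 1; a_1 = 2/5; a_2 = 2/35; a_3 = 4/945


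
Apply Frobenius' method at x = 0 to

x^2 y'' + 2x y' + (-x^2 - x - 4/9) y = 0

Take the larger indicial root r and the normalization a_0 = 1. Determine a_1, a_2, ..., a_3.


Write in Frobenius form y'' + (p(x)/x) y' + (q(x)/x^2) y = 0:
  p(x) = 2,  q(x) = -x^2 - x - 4/9.
Indicial equation: r(r-1) + (2) r + (-4/9) = 0 -> roots r_1 = 1/3, r_2 = -4/3.
Take r = r_1 = 1/3. Let y(x) = x^r sum_{n>=0} a_n x^n with a_0 = 1.
Substitute y = x^r sum a_n x^n and match x^{r+n}. The recurrence is
  D(n) a_n - 1 a_{n-1} - 1 a_{n-2} = 0,  where D(n) = (r+n)(r+n-1) + (2)(r+n) + (-4/9).
  a_n = [1 a_{n-1} + 1 a_{n-2}] / D(n).
Since the indicial polynomial factors as (r - r_1)(r - r_2), D(n) = (r_1 + n - r_1)(r_1 + n - r_2) = n(n + 5/3).
Evaluating step by step (a_0 = 1):
  n = 1: D(1) = 1(1 + 5/3) = 8/3; numerator = 1(1) = 1; a_1 = (1)/(8/3) = 3/8
  n = 2: D(2) = 2(2 + 5/3) = 22/3; numerator = 1(3/8) + 1(1) = 11/8; a_2 = (11/8)/(22/3) = 3/16
  n = 3: D(3) = 3(3 + 5/3) = 14; numerator = 1(3/16) + 1(3/8) = 9/16; a_3 = (9/16)/(14) = 9/224

r = 1/3; a_0 = 1; a_1 = 3/8; a_2 = 3/16; a_3 = 9/224


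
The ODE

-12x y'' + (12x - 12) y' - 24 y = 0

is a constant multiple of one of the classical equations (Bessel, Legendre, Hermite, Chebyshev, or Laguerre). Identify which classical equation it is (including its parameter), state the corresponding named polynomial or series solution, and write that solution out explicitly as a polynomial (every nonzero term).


All three coefficients share the factor -12; dividing through by -12 gives  x y'' + (1 - x) y' + 2 y = 0.
This matches the Laguerre equation x y'' + (1 - x) y' + n y = 0 with n = 2; the polynomial solution is L_2(x).
With y = sum_k a_k x^k, matching x^k gives (k+1)k a_{k+1} + (k+1) a_{k+1} - k a_k + n a_k = 0, i.e. (k+1)^2 a_{k+1} = (k - n) a_k = (k - 2) a_k. The right side vanishes at k = 2, so the series terminates at degree 2.
Standard normalization L_n(0) = 1 gives a_0 = 1. Work upward with a_{k+1} = (k - 2) a_k / (k+1)^2:
  a_1 = (0 - 2)(1) / 1^2 = -2/1 = -2
  a_2 = (1 - 2)(-2) / 2^2 = 2/4 = 1/2
Hence L_2(x) = x^2/2 - 2 x + 1.

L_2(x); series = x^2/2 - 2 x + 1


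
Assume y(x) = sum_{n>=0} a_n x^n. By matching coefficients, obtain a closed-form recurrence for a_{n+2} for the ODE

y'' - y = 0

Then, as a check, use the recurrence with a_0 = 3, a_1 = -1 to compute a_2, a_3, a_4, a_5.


Substitute y = sum_n a_n x^n into y'' + (const) y = 0.
y''(x) = sum_{n>=0} (n+2)(n+1) a_{n+2} x^n.
The ODE becomes sum_n [(n+2)(n+1) a_{n+2} - 1 a_n] x^n = 0.
Setting each coefficient to zero gives the recurrence:
  (n+2)(n+1) a_{n+2} - 1 a_n = 0,
  a_{n+2} = 1 / ((n+1)(n+2)) a_n.

Check with a_0 = 3, a_1 = -1 (apply the recurrence for n = 0, 1, 2, 3): a_0 = 3, a_1 = -1, a_2 = 3/2, a_3 = -1/6, a_4 = 1/8, a_5 = -1/120.

a_{n+2} = 1/((n+1)(n+2)) * a_n; check: a_0 = 3, a_1 = -1, a_2 = 3/2, a_3 = -1/6, a_4 = 1/8, a_5 = -1/120


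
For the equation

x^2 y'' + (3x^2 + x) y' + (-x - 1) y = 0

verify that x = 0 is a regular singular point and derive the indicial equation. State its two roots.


Divide by x^2 to reach normal form y'' + P_1(x) y' + P_2(x) y = 0 with P_1(x) = 3 + 1/x and P_2(x) = -1/x - 1/x^2.
x = 0 is a singular point because the y'-coefficient 3 + 1/x has a pole at x = 0 and the y-coefficient -1/x - 1/x^2 has a pole at x = 0.
It is a regular singular point because x P_1(x) = p(x) = 3x + 1 and x^2 P_2(x) = q(x) = -x - 1 are polynomials, hence analytic at x = 0.
p(0) = 1,  q(0) = -1.
Indicial equation: r(r-1) + p(0) r + q(0) = 0, i.e. r^2 + (p(0) - 1) r + q(0) = 0, i.e. r^2 - 1 = 0.
Discriminant: (0)^2 - 4(-1) = 4, so r = (0 ± 2)/2.
Solving: r_1 = 1, r_2 = -1.

indicial: r^2 - 1 = 0; roots r_1 = 1, r_2 = -1


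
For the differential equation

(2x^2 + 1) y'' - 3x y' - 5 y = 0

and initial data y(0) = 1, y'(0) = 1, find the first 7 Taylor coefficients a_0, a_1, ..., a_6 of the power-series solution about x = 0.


Ansatz: y(x) = sum_{n>=0} a_n x^n, so y'(x) = sum_{n>=1} n a_n x^(n-1) and y''(x) = sum_{n>=2} n(n-1) a_n x^(n-2).
Substitute into P(x) y'' + Q(x) y' + R(x) y = 0 with P(x) = 2x^2 + 1, Q(x) = -3x, R(x) = -5, and match powers of x.
Initial conditions: a_0 = 1, a_1 = 1.
Setting the coefficient of each power of x to zero and solving order by order (substituting the coefficients already found):
  x^0: 2 a_2 - 5 a_0 = 0  ->  2 a_2 = 5 a_0 = 5  ->  a_2 = 5/2
  x^1: 6 a_3 - 8 a_1 = 0  ->  6 a_3 = 8 a_1 = 8  ->  a_3 = 4/3
  x^2: 12 a_4 - 7 a_2 = 0  ->  12 a_4 = 7 a_2 = 35/2  ->  a_4 = 35/24
  x^3: 20 a_5 - 2 a_3 = 0  ->  20 a_5 = 2 a_3 = 8/3  ->  a_5 = 2/15
  x^4: 30 a_6 + 7 a_4 = 0  ->  30 a_6 = -7 a_4 = -245/24  ->  a_6 = -49/144
Truncated series: y(x) = 1 + x + (5/2) x^2 + (4/3) x^3 + (35/24) x^4 + (2/15) x^5 - (49/144) x^6 + O(x^7).

a_0 = 1; a_1 = 1; a_2 = 5/2; a_3 = 4/3; a_4 = 35/24; a_5 = 2/15; a_6 = -49/144


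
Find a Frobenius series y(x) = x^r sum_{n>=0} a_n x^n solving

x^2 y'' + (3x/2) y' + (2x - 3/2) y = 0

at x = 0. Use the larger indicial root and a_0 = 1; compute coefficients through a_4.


Write in Frobenius form y'' + (p(x)/x) y' + (q(x)/x^2) y = 0:
  p(x) = 3/2,  q(x) = 2x - 3/2.
Indicial equation: r(r-1) + (3/2) r + (-3/2) = 0 -> roots r_1 = 1, r_2 = -3/2.
Take r = r_1 = 1. Let y(x) = x^r sum_{n>=0} a_n x^n with a_0 = 1.
Substitute y = x^r sum a_n x^n and match x^{r+n}. The recurrence is
  D(n) a_n + 2 a_{n-1} = 0,  where D(n) = (r+n)(r+n-1) + (3/2)(r+n) + (-3/2).
  a_n = -2 / D(n) * a_{n-1}.
Since the indicial polynomial factors as (r - r_1)(r - r_2), D(n) = (r_1 + n - r_1)(r_1 + n - r_2) = n(n + 5/2).
Evaluating step by step (a_0 = 1):
  n = 1: D(1) = 1(1 + 5/2) = 7/2; numerator = -2(1) = -2; a_1 = (-2)/(7/2) = -4/7
  n = 2: D(2) = 2(2 + 5/2) = 9; numerator = -2(-4/7) = 8/7; a_2 = (8/7)/(9) = 8/63
  n = 3: D(3) = 3(3 + 5/2) = 33/2; numerator = -2(8/63) = -16/63; a_3 = (-16/63)/(33/2) = -32/2079
  n = 4: D(4) = 4(4 + 5/2) = 26; numerator = -2(-32/2079) = 64/2079; a_4 = (64/2079)/(26) = 32/27027

r = 1; a_0 = 1; a_1 = -4/7; a_2 = 8/63; a_3 = -32/2079; a_4 = 32/27027


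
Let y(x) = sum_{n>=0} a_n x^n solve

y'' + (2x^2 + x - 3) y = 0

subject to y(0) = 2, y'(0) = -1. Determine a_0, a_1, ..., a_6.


Ansatz: y(x) = sum_{n>=0} a_n x^n, so y'(x) = sum_{n>=1} n a_n x^(n-1) and y''(x) = sum_{n>=2} n(n-1) a_n x^(n-2).
Substitute into P(x) y'' + Q(x) y' + R(x) y = 0 with P(x) = 1, Q(x) = 0, R(x) = 2x^2 + x - 3, and match powers of x.
Initial conditions: a_0 = 2, a_1 = -1.
Setting the coefficient of each power of x to zero and solving order by order (substituting the coefficients already found):
  x^0: 2 a_2 - 3 a_0 = 0  ->  2 a_2 = 3 a_0 = 6  ->  a_2 = 3
  x^1: 6 a_3 - 3 a_1 + a_0 = 0  ->  6 a_3 = 3 a_1 - a_0 = -5  ->  a_3 = -5/6
  x^2: 12 a_4 - 3 a_2 + a_1 + 2 a_0 = 0  ->  12 a_4 = 3 a_2 - a_1 - 2 a_0 = 6  ->  a_4 = 1/2
  x^3: 20 a_5 - 3 a_3 + a_2 + 2 a_1 = 0  ->  20 a_5 = 3 a_3 - a_2 - 2 a_1 = -7/2  ->  a_5 = -7/40
  x^4: 30 a_6 - 3 a_4 + a_3 + 2 a_2 = 0  ->  30 a_6 = 3 a_4 - a_3 - 2 a_2 = -11/3  ->  a_6 = -11/90
Truncated series: y(x) = 2 - x + 3 x^2 - (5/6) x^3 + (1/2) x^4 - (7/40) x^5 - (11/90) x^6 + O(x^7).

a_0 = 2; a_1 = -1; a_2 = 3; a_3 = -5/6; a_4 = 1/2; a_5 = -7/40; a_6 = -11/90


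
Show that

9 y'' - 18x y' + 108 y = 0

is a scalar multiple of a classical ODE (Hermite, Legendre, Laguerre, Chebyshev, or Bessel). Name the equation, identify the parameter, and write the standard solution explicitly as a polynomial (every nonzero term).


All three coefficients share the factor 9; dividing through by 9 gives  y'' - 2x y' + 12 y = 0.
This matches the Hermite equation y'' - 2x y' + 2n y = 0 with 2n = 12, so n = 6; the polynomial solution is H_6(x).
With y = sum_k a_k x^k, matching x^k gives (k+2)(k+1) a_{k+2} = 2(k - n) a_k = 2(k - 6) a_k. The right side vanishes at k = 6, so the series with the parity of 6 terminates at degree 6.
Standard normalization: leading coefficient of H_n is 2^n, so a_6 = 2^6 = 64. Work downward with a_k = (k+1)(k+2) a_{k+2} / (2(k - n)):
  a_4 = (5)(6)(64) / (2(4 - 6)) = 1920/(-4) = -480
  a_2 = (3)(4)(-480) / (2(2 - 6)) = -5760/(-8) = 720
  a_0 = (1)(2)(720) / (2(0 - 6)) = 1440/(-12) = -120
Hence H_6(x) = 64 x^6 - 480 x^4 + 720 x^2 - 120.

H_6(x); series = 64 x^6 - 480 x^4 + 720 x^2 - 120


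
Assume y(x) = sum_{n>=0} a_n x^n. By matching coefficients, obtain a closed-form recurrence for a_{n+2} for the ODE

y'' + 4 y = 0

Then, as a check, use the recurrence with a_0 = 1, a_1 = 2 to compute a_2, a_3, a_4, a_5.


Substitute y = sum_n a_n x^n into y'' + (const) y = 0.
y''(x) = sum_{n>=0} (n+2)(n+1) a_{n+2} x^n.
The ODE becomes sum_n [(n+2)(n+1) a_{n+2} + 4 a_n] x^n = 0.
Setting each coefficient to zero gives the recurrence:
  (n+2)(n+1) a_{n+2} + 4 a_n = 0,
  a_{n+2} = -4 / ((n+1)(n+2)) a_n.

Check with a_0 = 1, a_1 = 2 (apply the recurrence for n = 0, 1, 2, 3): a_0 = 1, a_1 = 2, a_2 = -2, a_3 = -4/3, a_4 = 2/3, a_5 = 4/15.

a_{n+2} = -4/((n+1)(n+2)) * a_n; check: a_0 = 1, a_1 = 2, a_2 = -2, a_3 = -4/3, a_4 = 2/3, a_5 = 4/15


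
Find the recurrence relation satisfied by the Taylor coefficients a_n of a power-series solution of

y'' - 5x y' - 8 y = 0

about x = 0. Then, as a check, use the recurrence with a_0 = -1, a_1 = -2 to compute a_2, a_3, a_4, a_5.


Substitute y = sum_n a_n x^n.
y''(x) has coefficient (n+2)(n+1) a_{n+2} at x^n;
-5 x y'(x) has coefficient -5 n a_n at x^n (shift);
-8 y(x) has coefficient -8 a_n at x^n.
Matching x^n: (n+2)(n+1) a_{n+2} + (-5n - 8) a_n = 0.
Thus a_{n+2} = (5n + 8) / ((n+1)(n+2)) * a_n.

Check with a_0 = -1, a_1 = -2 (apply the recurrence for n = 0, 1, 2, 3): a_0 = -1, a_1 = -2, a_2 = -4, a_3 = -13/3, a_4 = -6, a_5 = -299/60.

a_(n+2) = (5n + 8) / ((n+1)(n+2)) * a_n; check: a_0 = -1, a_1 = -2, a_2 = -4, a_3 = -13/3, a_4 = -6, a_5 = -299/60


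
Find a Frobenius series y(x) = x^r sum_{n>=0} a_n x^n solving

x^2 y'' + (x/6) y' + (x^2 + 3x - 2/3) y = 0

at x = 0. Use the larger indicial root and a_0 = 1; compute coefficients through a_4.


Write in Frobenius form y'' + (p(x)/x) y' + (q(x)/x^2) y = 0:
  p(x) = 1/6,  q(x) = x^2 + 3x - 2/3.
Indicial equation: r(r-1) + (1/6) r + (-2/3) = 0 -> roots r_1 = 4/3, r_2 = -1/2.
Take r = r_1 = 4/3. Let y(x) = x^r sum_{n>=0} a_n x^n with a_0 = 1.
Substitute y = x^r sum a_n x^n and match x^{r+n}. The recurrence is
  D(n) a_n + 3 a_{n-1} + 1 a_{n-2} = 0,  where D(n) = (r+n)(r+n-1) + (1/6)(r+n) + (-2/3).
  a_n = [-3 a_{n-1} - 1 a_{n-2}] / D(n).
Since the indicial polynomial factors as (r - r_1)(r - r_2), D(n) = (r_1 + n - r_1)(r_1 + n - r_2) = n(n + 11/6).
Evaluating step by step (a_0 = 1):
  n = 1: D(1) = 1(1 + 11/6) = 17/6; numerator = -3(1) = -3; a_1 = (-3)/(17/6) = -18/17
  n = 2: D(2) = 2(2 + 11/6) = 23/3; numerator = -3(-18/17) - 1(1) = 37/17; a_2 = (37/17)/(23/3) = 111/391
  n = 3: D(3) = 3(3 + 11/6) = 29/2; numerator = -3(111/391) - 1(-18/17) = 81/391; a_3 = (81/391)/(29/2) = 162/11339
  n = 4: D(4) = 4(4 + 11/6) = 70/3; numerator = -3(162/11339) - 1(111/391) = -3705/11339; a_4 = (-3705/11339)/(70/3) = -2223/158746

r = 4/3; a_0 = 1; a_1 = -18/17; a_2 = 111/391; a_3 = 162/11339; a_4 = -2223/158746


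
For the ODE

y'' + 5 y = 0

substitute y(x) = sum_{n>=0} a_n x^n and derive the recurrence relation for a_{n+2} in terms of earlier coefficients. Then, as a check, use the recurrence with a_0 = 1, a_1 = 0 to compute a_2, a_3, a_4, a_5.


Substitute y = sum_n a_n x^n into y'' + (const) y = 0.
y''(x) = sum_{n>=0} (n+2)(n+1) a_{n+2} x^n.
The ODE becomes sum_n [(n+2)(n+1) a_{n+2} + 5 a_n] x^n = 0.
Setting each coefficient to zero gives the recurrence:
  (n+2)(n+1) a_{n+2} + 5 a_n = 0,
  a_{n+2} = -5 / ((n+1)(n+2)) a_n.

Check with a_0 = 1, a_1 = 0 (apply the recurrence for n = 0, 1, 2, 3): a_0 = 1, a_1 = 0, a_2 = -5/2, a_3 = 0, a_4 = 25/24, a_5 = 0.

a_{n+2} = -5/((n+1)(n+2)) * a_n; check: a_0 = 1, a_1 = 0, a_2 = -5/2, a_3 = 0, a_4 = 25/24, a_5 = 0


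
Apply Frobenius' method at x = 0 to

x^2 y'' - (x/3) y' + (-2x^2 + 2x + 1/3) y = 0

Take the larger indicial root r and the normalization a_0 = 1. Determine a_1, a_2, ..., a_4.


Write in Frobenius form y'' + (p(x)/x) y' + (q(x)/x^2) y = 0:
  p(x) = -1/3,  q(x) = -2x^2 + 2x + 1/3.
Indicial equation: r(r-1) + (-1/3) r + (1/3) = 0 -> roots r_1 = 1, r_2 = 1/3.
Take r = r_1 = 1. Let y(x) = x^r sum_{n>=0} a_n x^n with a_0 = 1.
Substitute y = x^r sum a_n x^n and match x^{r+n}. The recurrence is
  D(n) a_n + 2 a_{n-1} - 2 a_{n-2} = 0,  where D(n) = (r+n)(r+n-1) + (-1/3)(r+n) + (1/3).
  a_n = [-2 a_{n-1} + 2 a_{n-2}] / D(n).
Since the indicial polynomial factors as (r - r_1)(r - r_2), D(n) = (r_1 + n - r_1)(r_1 + n - r_2) = n(n + 2/3).
Evaluating step by step (a_0 = 1):
  n = 1: D(1) = 1(1 + 2/3) = 5/3; numerator = -2(1) = -2; a_1 = (-2)/(5/3) = -6/5
  n = 2: D(2) = 2(2 + 2/3) = 16/3; numerator = -2(-6/5) + 2(1) = 22/5; a_2 = (22/5)/(16/3) = 33/40
  n = 3: D(3) = 3(3 + 2/3) = 11; numerator = -2(33/40) + 2(-6/5) = -81/20; a_3 = (-81/20)/(11) = -81/220
  n = 4: D(4) = 4(4 + 2/3) = 56/3; numerator = -2(-81/220) + 2(33/40) = 105/44; a_4 = (105/44)/(56/3) = 45/352

r = 1; a_0 = 1; a_1 = -6/5; a_2 = 33/40; a_3 = -81/220; a_4 = 45/352


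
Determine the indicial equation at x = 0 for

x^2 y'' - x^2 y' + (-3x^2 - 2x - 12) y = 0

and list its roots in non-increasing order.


Divide by x^2 to reach normal form y'' + P_1(x) y' + P_2(x) y = 0 with P_1(x) = -1 and P_2(x) = -3 - 2/x - 12/x^2.
x = 0 is a singular point because the y-coefficient -3 - 2/x - 12/x^2 has a pole at x = 0.
It is a regular singular point because x P_1(x) = p(x) = -x and x^2 P_2(x) = q(x) = -3x^2 - 2x - 12 are polynomials, hence analytic at x = 0.
p(0) = 0,  q(0) = -12.
Indicial equation: r(r-1) + p(0) r + q(0) = 0, i.e. r^2 + (p(0) - 1) r + q(0) = 0, i.e. r^2 - 1 r - 12 = 0.
Discriminant: (-1)^2 - 4(-12) = 49, so r = (1 ± 7)/2.
Solving: r_1 = 4, r_2 = -3.

indicial: r^2 - 1 r - 12 = 0; roots r_1 = 4, r_2 = -3


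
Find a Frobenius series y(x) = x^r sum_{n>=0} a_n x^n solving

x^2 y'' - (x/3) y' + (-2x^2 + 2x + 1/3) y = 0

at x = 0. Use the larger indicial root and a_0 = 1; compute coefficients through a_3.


Write in Frobenius form y'' + (p(x)/x) y' + (q(x)/x^2) y = 0:
  p(x) = -1/3,  q(x) = -2x^2 + 2x + 1/3.
Indicial equation: r(r-1) + (-1/3) r + (1/3) = 0 -> roots r_1 = 1, r_2 = 1/3.
Take r = r_1 = 1. Let y(x) = x^r sum_{n>=0} a_n x^n with a_0 = 1.
Substitute y = x^r sum a_n x^n and match x^{r+n}. The recurrence is
  D(n) a_n + 2 a_{n-1} - 2 a_{n-2} = 0,  where D(n) = (r+n)(r+n-1) + (-1/3)(r+n) + (1/3).
  a_n = [-2 a_{n-1} + 2 a_{n-2}] / D(n).
Since the indicial polynomial factors as (r - r_1)(r - r_2), D(n) = (r_1 + n - r_1)(r_1 + n - r_2) = n(n + 2/3).
Evaluating step by step (a_0 = 1):
  n = 1: D(1) = 1(1 + 2/3) = 5/3; numerator = -2(1) = -2; a_1 = (-2)/(5/3) = -6/5
  n = 2: D(2) = 2(2 + 2/3) = 16/3; numerator = -2(-6/5) + 2(1) = 22/5; a_2 = (22/5)/(16/3) = 33/40
  n = 3: D(3) = 3(3 + 2/3) = 11; numerator = -2(33/40) + 2(-6/5) = -81/20; a_3 = (-81/20)/(11) = -81/220

r = 1; a_0 = 1; a_1 = -6/5; a_2 = 33/40; a_3 = -81/220


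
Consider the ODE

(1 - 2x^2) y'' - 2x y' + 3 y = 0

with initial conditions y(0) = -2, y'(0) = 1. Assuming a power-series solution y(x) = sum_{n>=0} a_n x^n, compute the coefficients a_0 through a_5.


Ansatz: y(x) = sum_{n>=0} a_n x^n, so y'(x) = sum_{n>=1} n a_n x^(n-1) and y''(x) = sum_{n>=2} n(n-1) a_n x^(n-2).
Substitute into P(x) y'' + Q(x) y' + R(x) y = 0 with P(x) = 1 - 2x^2, Q(x) = -2x, R(x) = 3, and match powers of x.
Initial conditions: a_0 = -2, a_1 = 1.
Setting the coefficient of each power of x to zero and solving order by order (substituting the coefficients already found):
  x^0: 2 a_2 + 3 a_0 = 0  ->  2 a_2 = -3 a_0 = 6  ->  a_2 = 3
  x^1: 6 a_3 + a_1 = 0  ->  6 a_3 = -a_1 = -1  ->  a_3 = -1/6
  x^2: 12 a_4 - 5 a_2 = 0  ->  12 a_4 = 5 a_2 = 15  ->  a_4 = 5/4
  x^3: 20 a_5 - 15 a_3 = 0  ->  20 a_5 = 15 a_3 = -5/2  ->  a_5 = -1/8
Truncated series: y(x) = -2 + x + 3 x^2 - (1/6) x^3 + (5/4) x^4 - (1/8) x^5 + O(x^6).

a_0 = -2; a_1 = 1; a_2 = 3; a_3 = -1/6; a_4 = 5/4; a_5 = -1/8


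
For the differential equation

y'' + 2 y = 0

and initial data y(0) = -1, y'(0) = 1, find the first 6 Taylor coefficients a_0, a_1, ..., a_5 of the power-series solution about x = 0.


Ansatz: y(x) = sum_{n>=0} a_n x^n, so y'(x) = sum_{n>=1} n a_n x^(n-1) and y''(x) = sum_{n>=2} n(n-1) a_n x^(n-2).
Substitute into P(x) y'' + Q(x) y' + R(x) y = 0 with P(x) = 1, Q(x) = 0, R(x) = 2, and match powers of x.
Initial conditions: a_0 = -1, a_1 = 1.
Setting the coefficient of each power of x to zero and solving order by order (substituting the coefficients already found):
  x^0: 2 a_2 + 2 a_0 = 0  ->  2 a_2 = -2 a_0 = 2  ->  a_2 = 1
  x^1: 6 a_3 + 2 a_1 = 0  ->  6 a_3 = -2 a_1 = -2  ->  a_3 = -1/3
  x^2: 12 a_4 + 2 a_2 = 0  ->  12 a_4 = -2 a_2 = -2  ->  a_4 = -1/6
  x^3: 20 a_5 + 2 a_3 = 0  ->  20 a_5 = -2 a_3 = 2/3  ->  a_5 = 1/30
Truncated series: y(x) = -1 + x + x^2 - (1/3) x^3 - (1/6) x^4 + (1/30) x^5 + O(x^6).

a_0 = -1; a_1 = 1; a_2 = 1; a_3 = -1/3; a_4 = -1/6; a_5 = 1/30


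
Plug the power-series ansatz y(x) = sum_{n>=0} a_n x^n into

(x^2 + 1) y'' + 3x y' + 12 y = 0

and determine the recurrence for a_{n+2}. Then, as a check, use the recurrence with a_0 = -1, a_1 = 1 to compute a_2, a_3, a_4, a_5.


Substitute y = sum_n a_n x^n.
(1 + 1 x^2) y'' contributes (n+2)(n+1) a_{n+2} + n(n-1) a_n at x^n.
3 x y'(x) contributes 3 n a_n at x^n.
12 y(x) contributes 12 a_n at x^n.
Matching x^n: (n+2)(n+1) a_{n+2} + (n(n-1) + 3 n + 12) a_n = 0.
Thus a_{n+2} = (-n(n-1) - 3 n - 12) / ((n+1)(n+2)) * a_n.

Check with a_0 = -1, a_1 = 1 (apply the recurrence for n = 0, 1, 2, 3): a_0 = -1, a_1 = 1, a_2 = 6, a_3 = -5/2, a_4 = -10, a_5 = 27/8.

a_(n+2) = (-n(n-1) - 3 n - 12) / ((n+1)(n+2)) * a_n; check: a_0 = -1, a_1 = 1, a_2 = 6, a_3 = -5/2, a_4 = -10, a_5 = 27/8


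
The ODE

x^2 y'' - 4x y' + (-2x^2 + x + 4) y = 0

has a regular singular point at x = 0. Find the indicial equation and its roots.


Divide by x^2 to reach normal form y'' + P_1(x) y' + P_2(x) y = 0 with P_1(x) = -4/x and P_2(x) = -2 + 1/x + 4/x^2.
x = 0 is a singular point because the y'-coefficient -4/x has a pole at x = 0 and the y-coefficient -2 + 1/x + 4/x^2 has a pole at x = 0.
It is a regular singular point because x P_1(x) = p(x) = -4 and x^2 P_2(x) = q(x) = -2x^2 + x + 4 are polynomials, hence analytic at x = 0.
p(0) = -4,  q(0) = 4.
Indicial equation: r(r-1) + p(0) r + q(0) = 0, i.e. r^2 + (p(0) - 1) r + q(0) = 0, i.e. r^2 - 5 r + 4 = 0.
Discriminant: (-5)^2 - 4(4) = 9, so r = (5 ± 3)/2.
Solving: r_1 = 4, r_2 = 1.

indicial: r^2 - 5 r + 4 = 0; roots r_1 = 4, r_2 = 1


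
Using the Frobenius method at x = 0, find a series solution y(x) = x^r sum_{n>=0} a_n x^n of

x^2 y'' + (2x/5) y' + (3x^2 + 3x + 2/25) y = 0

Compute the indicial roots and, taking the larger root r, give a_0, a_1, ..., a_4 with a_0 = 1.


Write in Frobenius form y'' + (p(x)/x) y' + (q(x)/x^2) y = 0:
  p(x) = 2/5,  q(x) = 3x^2 + 3x + 2/25.
Indicial equation: r(r-1) + (2/5) r + (2/25) = 0 -> roots r_1 = 2/5, r_2 = 1/5.
Take r = r_1 = 2/5. Let y(x) = x^r sum_{n>=0} a_n x^n with a_0 = 1.
Substitute y = x^r sum a_n x^n and match x^{r+n}. The recurrence is
  D(n) a_n + 3 a_{n-1} + 3 a_{n-2} = 0,  where D(n) = (r+n)(r+n-1) + (2/5)(r+n) + (2/25).
  a_n = [-3 a_{n-1} - 3 a_{n-2}] / D(n).
Since the indicial polynomial factors as (r - r_1)(r - r_2), D(n) = (r_1 + n - r_1)(r_1 + n - r_2) = n(n + 1/5).
Evaluating step by step (a_0 = 1):
  n = 1: D(1) = 1(1 + 1/5) = 6/5; numerator = -3(1) = -3; a_1 = (-3)/(6/5) = -5/2
  n = 2: D(2) = 2(2 + 1/5) = 22/5; numerator = -3(-5/2) - 3(1) = 9/2; a_2 = (9/2)/(22/5) = 45/44
  n = 3: D(3) = 3(3 + 1/5) = 48/5; numerator = -3(45/44) - 3(-5/2) = 195/44; a_3 = (195/44)/(48/5) = 325/704
  n = 4: D(4) = 4(4 + 1/5) = 84/5; numerator = -3(325/704) - 3(45/44) = -285/64; a_4 = (-285/64)/(84/5) = -475/1792

r = 2/5; a_0 = 1; a_1 = -5/2; a_2 = 45/44; a_3 = 325/704; a_4 = -475/1792


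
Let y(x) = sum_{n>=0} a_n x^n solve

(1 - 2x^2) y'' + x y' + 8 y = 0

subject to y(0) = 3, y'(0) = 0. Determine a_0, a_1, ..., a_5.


Ansatz: y(x) = sum_{n>=0} a_n x^n, so y'(x) = sum_{n>=1} n a_n x^(n-1) and y''(x) = sum_{n>=2} n(n-1) a_n x^(n-2).
Substitute into P(x) y'' + Q(x) y' + R(x) y = 0 with P(x) = 1 - 2x^2, Q(x) = x, R(x) = 8, and match powers of x.
Initial conditions: a_0 = 3, a_1 = 0.
Setting the coefficient of each power of x to zero and solving order by order (substituting the coefficients already found):
  x^0: 2 a_2 + 8 a_0 = 0  ->  2 a_2 = -8 a_0 = -24  ->  a_2 = -12
  x^1: 6 a_3 + 9 a_1 = 0  ->  6 a_3 = -9 a_1 = 0  ->  a_3 = 0
  x^2: 12 a_4 + 6 a_2 = 0  ->  12 a_4 = -6 a_2 = 72  ->  a_4 = 6
  x^3: 20 a_5 - a_3 = 0  ->  20 a_5 = a_3 = 0  ->  a_5 = 0
Truncated series: y(x) = 3 - 12 x^2 + 6 x^4 + O(x^6).

a_0 = 3; a_1 = 0; a_2 = -12; a_3 = 0; a_4 = 6; a_5 = 0


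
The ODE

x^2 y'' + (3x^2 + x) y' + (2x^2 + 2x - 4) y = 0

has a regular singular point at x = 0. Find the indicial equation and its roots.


Divide by x^2 to reach normal form y'' + P_1(x) y' + P_2(x) y = 0 with P_1(x) = 3 + 1/x and P_2(x) = 2 + 2/x - 4/x^2.
x = 0 is a singular point because the y'-coefficient 3 + 1/x has a pole at x = 0 and the y-coefficient 2 + 2/x - 4/x^2 has a pole at x = 0.
It is a regular singular point because x P_1(x) = p(x) = 3x + 1 and x^2 P_2(x) = q(x) = 2x^2 + 2x - 4 are polynomials, hence analytic at x = 0.
p(0) = 1,  q(0) = -4.
Indicial equation: r(r-1) + p(0) r + q(0) = 0, i.e. r^2 + (p(0) - 1) r + q(0) = 0, i.e. r^2 - 4 = 0.
Discriminant: (0)^2 - 4(-4) = 16, so r = (0 ± 4)/2.
Solving: r_1 = 2, r_2 = -2.

indicial: r^2 - 4 = 0; roots r_1 = 2, r_2 = -2


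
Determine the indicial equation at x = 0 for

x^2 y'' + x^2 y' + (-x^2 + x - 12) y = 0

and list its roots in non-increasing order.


Divide by x^2 to reach normal form y'' + P_1(x) y' + P_2(x) y = 0 with P_1(x) = 1 and P_2(x) = -1 + 1/x - 12/x^2.
x = 0 is a singular point because the y-coefficient -1 + 1/x - 12/x^2 has a pole at x = 0.
It is a regular singular point because x P_1(x) = p(x) = x and x^2 P_2(x) = q(x) = -x^2 + x - 12 are polynomials, hence analytic at x = 0.
p(0) = 0,  q(0) = -12.
Indicial equation: r(r-1) + p(0) r + q(0) = 0, i.e. r^2 + (p(0) - 1) r + q(0) = 0, i.e. r^2 - 1 r - 12 = 0.
Discriminant: (-1)^2 - 4(-12) = 49, so r = (1 ± 7)/2.
Solving: r_1 = 4, r_2 = -3.

indicial: r^2 - 1 r - 12 = 0; roots r_1 = 4, r_2 = -3


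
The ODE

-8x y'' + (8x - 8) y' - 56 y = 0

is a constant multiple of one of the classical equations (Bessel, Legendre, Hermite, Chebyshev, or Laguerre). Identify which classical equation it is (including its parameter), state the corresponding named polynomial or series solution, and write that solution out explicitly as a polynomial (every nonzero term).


All three coefficients share the factor -8; dividing through by -8 gives  x y'' + (1 - x) y' + 7 y = 0.
This matches the Laguerre equation x y'' + (1 - x) y' + n y = 0 with n = 7; the polynomial solution is L_7(x).
With y = sum_k a_k x^k, matching x^k gives (k+1)k a_{k+1} + (k+1) a_{k+1} - k a_k + n a_k = 0, i.e. (k+1)^2 a_{k+1} = (k - n) a_k = (k - 7) a_k. The right side vanishes at k = 7, so the series terminates at degree 7.
Standard normalization L_n(0) = 1 gives a_0 = 1. Work upward with a_{k+1} = (k - 7) a_k / (k+1)^2:
  a_1 = (0 - 7)(1) / 1^2 = -7/1 = -7
  a_2 = (1 - 7)(-7) / 2^2 = 42/4 = 21/2
  a_3 = (2 - 7)(21/2) / 3^2 = (-105/2)/9 = -35/6
  a_4 = (3 - 7)(-35/6) / 4^2 = (70/3)/16 = 35/24
  a_5 = (4 - 7)(35/24) / 5^2 = (-35/8)/25 = -7/40
  a_6 = (5 - 7)(-7/40) / 6^2 = (7/20)/36 = 7/720
  a_7 = (6 - 7)(7/720) / 7^2 = (-7/720)/49 = -1/5040
Hence L_7(x) = -x^7/5040 + 7 x^6/720 - 7 x^5/40 + 35 x^4/24 - 35 x^3/6 + 21 x^2/2 - 7 x + 1.

L_7(x); series = -x^7/5040 + 7 x^6/720 - 7 x^5/40 + 35 x^4/24 - 35 x^3/6 + 21 x^2/2 - 7 x + 1


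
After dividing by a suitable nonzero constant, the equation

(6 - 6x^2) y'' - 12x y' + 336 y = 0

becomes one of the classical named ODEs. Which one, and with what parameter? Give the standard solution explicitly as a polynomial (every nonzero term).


All three coefficients share the factor 6; dividing through by 6 gives  (1 - x^2) y'' - 2x y' + 56 y = 0.
This matches the Legendre equation (1 - x^2) y'' - 2x y' + n(n+1) y = 0 (note the -2x y' term) with n(n+1) = 56, so n = 7; the polynomial solution is P_7(x).
With y = sum_k a_k x^k, matching x^k gives (k+2)(k+1) a_{k+2} = [k(k+1) - n(n+1)] a_k = (k - 7)(k + 8) a_k. The right side vanishes at k = 7, so the series with the parity of 7 terminates at degree 7.
Standard normalization (P_n(1) = 1): leading coefficient (2n)!/(2^n (n!)^2) = 87178291200/(128*25401600) = 429/16, so a_7 = 429/16. Work downward with a_k = (k+1)(k+2) a_{k+2} / ((k - 7)(k + 8)):
  a_5 = (6)(7)(429/16) / ((5 - 7)(5 + 8)) = (9009/8)/(-26) = -693/16
  a_3 = (4)(5)(-693/16) / ((3 - 7)(3 + 8)) = (-3465/4)/(-44) = 315/16
  a_1 = (2)(3)(315/16) / ((1 - 7)(1 + 8)) = (945/8)/(-54) = -35/16
Hence P_7(x) = 429 x^7/16 - 693 x^5/16 + 315 x^3/16 - 35 x/16.

P_7(x); series = 429 x^7/16 - 693 x^5/16 + 315 x^3/16 - 35 x/16


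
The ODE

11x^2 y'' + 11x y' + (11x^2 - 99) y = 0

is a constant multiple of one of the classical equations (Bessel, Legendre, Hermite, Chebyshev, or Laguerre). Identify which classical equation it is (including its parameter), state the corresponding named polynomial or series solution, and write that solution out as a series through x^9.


All three coefficients share the factor 11; dividing through by 11 gives  x^2 y'' + x y' + (x^2 - 9) y = 0.
This matches the Bessel equation x^2 y'' + x y' + (x^2 - nu^2) y = 0 with nu^2 = 9, so nu = 3; the solution bounded at x = 0 is J_3(x).
Frobenius at x = 0: indicial roots ±nu; for r = nu the recurrence k(k + 2nu) c_k = -c_{k-2} gives the standard series J_nu(x) = sum_{k>=0} (-1)^k / (k! (k+nu)!) (x/2)^(2k+nu). Evaluate the first 4 terms:
  k = 0: (-1)^0 / (0! * 3! * 2^3) x^3 = 1/(1*6*8) x^3 = (1/48) x^3
  k = 1: (-1)^1 / (1! * 4! * 2^5) x^5 = -1/(1*24*32) x^5 = (-1/768) x^5
  k = 2: (-1)^2 / (2! * 5! * 2^7) x^7 = 1/(2*120*128) x^7 = (1/30720) x^7
  k = 3: (-1)^3 / (3! * 6! * 2^9) x^9 = -1/(6*720*512) x^9 = (-1/2211840) x^9
Hence J_3(x) = -x^9/2211840 + x^7/30720 - x^5/768 + x^3/48 + ....

J_3(x); series = -x^9/2211840 + x^7/30720 - x^5/768 + x^3/48


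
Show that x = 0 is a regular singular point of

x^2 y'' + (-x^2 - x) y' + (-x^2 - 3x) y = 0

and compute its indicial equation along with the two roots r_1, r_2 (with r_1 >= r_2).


Divide by x^2 to reach normal form y'' + P_1(x) y' + P_2(x) y = 0 with P_1(x) = -1 - 1/x and P_2(x) = -1 - 3/x.
x = 0 is a singular point because the y'-coefficient -1 - 1/x has a pole at x = 0 and the y-coefficient -1 - 3/x has a pole at x = 0.
It is a regular singular point because x P_1(x) = p(x) = -x - 1 and x^2 P_2(x) = q(x) = -x^2 - 3x are polynomials, hence analytic at x = 0.
p(0) = -1,  q(0) = 0.
Indicial equation: r(r-1) + p(0) r + q(0) = 0, i.e. r^2 + (p(0) - 1) r + q(0) = 0, i.e. r^2 - 2 r = 0.
Discriminant: (-2)^2 - 4(0) = 4, so r = (2 ± 2)/2.
Solving: r_1 = 2, r_2 = 0.

indicial: r^2 - 2 r = 0; roots r_1 = 2, r_2 = 0


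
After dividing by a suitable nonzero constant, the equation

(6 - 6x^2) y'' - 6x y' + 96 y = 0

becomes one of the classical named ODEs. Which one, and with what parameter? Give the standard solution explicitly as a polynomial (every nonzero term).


All three coefficients share the factor 6; dividing through by 6 gives  (1 - x^2) y'' - x y' + 16 y = 0.
This matches the Chebyshev equation (1 - x^2) y'' - x y' + n^2 y = 0 (note the -x y' term, not -2x y') with n^2 = 16, so n = 4; the polynomial solution is T_4(x).
With y = sum_k a_k x^k, matching x^k gives (k+2)(k+1) a_{k+2} = (k^2 - n^2) a_k = (k - 4)(k + 4) a_k. The right side vanishes at k = 4, so the series with the parity of 4 terminates at degree 4.
Standard normalization: leading coefficient of T_n is 2^(n-1), so a_4 = 2^3 = 8. Work downward with a_k = (k+1)(k+2) a_{k+2} / ((k - 4)(k + 4)):
  a_2 = (3)(4)(8) / ((2 - 4)(2 + 4)) = 96/(-12) = -8
  a_0 = (1)(2)(-8) / ((0 - 4)(0 + 4)) = -16/(-16) = 1
Hence T_4(x) = 8 x^4 - 8 x^2 + 1.

T_4(x); series = 8 x^4 - 8 x^2 + 1


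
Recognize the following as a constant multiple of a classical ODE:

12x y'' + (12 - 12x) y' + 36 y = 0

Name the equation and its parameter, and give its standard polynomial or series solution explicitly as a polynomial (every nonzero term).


All three coefficients share the factor 12; dividing through by 12 gives  x y'' + (1 - x) y' + 3 y = 0.
This matches the Laguerre equation x y'' + (1 - x) y' + n y = 0 with n = 3; the polynomial solution is L_3(x).
With y = sum_k a_k x^k, matching x^k gives (k+1)k a_{k+1} + (k+1) a_{k+1} - k a_k + n a_k = 0, i.e. (k+1)^2 a_{k+1} = (k - n) a_k = (k - 3) a_k. The right side vanishes at k = 3, so the series terminates at degree 3.
Standard normalization L_n(0) = 1 gives a_0 = 1. Work upward with a_{k+1} = (k - 3) a_k / (k+1)^2:
  a_1 = (0 - 3)(1) / 1^2 = -3/1 = -3
  a_2 = (1 - 3)(-3) / 2^2 = 6/4 = 3/2
  a_3 = (2 - 3)(3/2) / 3^2 = (-3/2)/9 = -1/6
Hence L_3(x) = -x^3/6 + 3 x^2/2 - 3 x + 1.

L_3(x); series = -x^3/6 + 3 x^2/2 - 3 x + 1


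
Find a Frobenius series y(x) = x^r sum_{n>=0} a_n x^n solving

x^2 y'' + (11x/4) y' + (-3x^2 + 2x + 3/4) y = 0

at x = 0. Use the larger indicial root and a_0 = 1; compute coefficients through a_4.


Write in Frobenius form y'' + (p(x)/x) y' + (q(x)/x^2) y = 0:
  p(x) = 11/4,  q(x) = -3x^2 + 2x + 3/4.
Indicial equation: r(r-1) + (11/4) r + (3/4) = 0 -> roots r_1 = -3/4, r_2 = -1.
Take r = r_1 = -3/4. Let y(x) = x^r sum_{n>=0} a_n x^n with a_0 = 1.
Substitute y = x^r sum a_n x^n and match x^{r+n}. The recurrence is
  D(n) a_n + 2 a_{n-1} - 3 a_{n-2} = 0,  where D(n) = (r+n)(r+n-1) + (11/4)(r+n) + (3/4).
  a_n = [-2 a_{n-1} + 3 a_{n-2}] / D(n).
Since the indicial polynomial factors as (r - r_1)(r - r_2), D(n) = (r_1 + n - r_1)(r_1 + n - r_2) = n(n + 1/4).
Evaluating step by step (a_0 = 1):
  n = 1: D(1) = 1(1 + 1/4) = 5/4; numerator = -2(1) = -2; a_1 = (-2)/(5/4) = -8/5
  n = 2: D(2) = 2(2 + 1/4) = 9/2; numerator = -2(-8/5) + 3(1) = 31/5; a_2 = (31/5)/(9/2) = 62/45
  n = 3: D(3) = 3(3 + 1/4) = 39/4; numerator = -2(62/45) + 3(-8/5) = -68/9; a_3 = (-68/9)/(39/4) = -272/351
  n = 4: D(4) = 4(4 + 1/4) = 17; numerator = -2(-272/351) + 3(62/45) = 9974/1755; a_4 = (9974/1755)/(17) = 9974/29835

r = -3/4; a_0 = 1; a_1 = -8/5; a_2 = 62/45; a_3 = -272/351; a_4 = 9974/29835


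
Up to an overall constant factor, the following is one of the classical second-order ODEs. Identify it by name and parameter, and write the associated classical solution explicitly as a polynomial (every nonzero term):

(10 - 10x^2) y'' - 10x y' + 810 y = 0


All three coefficients share the factor 10; dividing through by 10 gives  (1 - x^2) y'' - x y' + 81 y = 0.
This matches the Chebyshev equation (1 - x^2) y'' - x y' + n^2 y = 0 (note the -x y' term, not -2x y') with n^2 = 81, so n = 9; the polynomial solution is T_9(x).
With y = sum_k a_k x^k, matching x^k gives (k+2)(k+1) a_{k+2} = (k^2 - n^2) a_k = (k - 9)(k + 9) a_k. The right side vanishes at k = 9, so the series with the parity of 9 terminates at degree 9.
Standard normalization: leading coefficient of T_n is 2^(n-1), so a_9 = 2^8 = 256. Work downward with a_k = (k+1)(k+2) a_{k+2} / ((k - 9)(k + 9)):
  a_7 = (8)(9)(256) / ((7 - 9)(7 + 9)) = 18432/(-32) = -576
  a_5 = (6)(7)(-576) / ((5 - 9)(5 + 9)) = -24192/(-56) = 432
  a_3 = (4)(5)(432) / ((3 - 9)(3 + 9)) = 8640/(-72) = -120
  a_1 = (2)(3)(-120) / ((1 - 9)(1 + 9)) = -720/(-80) = 9
Hence T_9(x) = 256 x^9 - 576 x^7 + 432 x^5 - 120 x^3 + 9 x.

T_9(x); series = 256 x^9 - 576 x^7 + 432 x^5 - 120 x^3 + 9 x


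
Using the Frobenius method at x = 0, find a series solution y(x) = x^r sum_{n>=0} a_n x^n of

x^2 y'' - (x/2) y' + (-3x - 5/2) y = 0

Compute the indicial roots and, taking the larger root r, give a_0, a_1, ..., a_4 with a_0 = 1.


Write in Frobenius form y'' + (p(x)/x) y' + (q(x)/x^2) y = 0:
  p(x) = -1/2,  q(x) = -3x - 5/2.
Indicial equation: r(r-1) + (-1/2) r + (-5/2) = 0 -> roots r_1 = 5/2, r_2 = -1.
Take r = r_1 = 5/2. Let y(x) = x^r sum_{n>=0} a_n x^n with a_0 = 1.
Substitute y = x^r sum a_n x^n and match x^{r+n}. The recurrence is
  D(n) a_n - 3 a_{n-1} = 0,  where D(n) = (r+n)(r+n-1) + (-1/2)(r+n) + (-5/2).
  a_n = 3 / D(n) * a_{n-1}.
Since the indicial polynomial factors as (r - r_1)(r - r_2), D(n) = (r_1 + n - r_1)(r_1 + n - r_2) = n(n + 7/2).
Evaluating step by step (a_0 = 1):
  n = 1: D(1) = 1(1 + 7/2) = 9/2; numerator = 3(1) = 3; a_1 = (3)/(9/2) = 2/3
  n = 2: D(2) = 2(2 + 7/2) = 11; numerator = 3(2/3) = 2; a_2 = (2)/(11) = 2/11
  n = 3: D(3) = 3(3 + 7/2) = 39/2; numerator = 3(2/11) = 6/11; a_3 = (6/11)/(39/2) = 4/143
  n = 4: D(4) = 4(4 + 7/2) = 30; numerator = 3(4/143) = 12/143; a_4 = (12/143)/(30) = 2/715

r = 5/2; a_0 = 1; a_1 = 2/3; a_2 = 2/11; a_3 = 4/143; a_4 = 2/715
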